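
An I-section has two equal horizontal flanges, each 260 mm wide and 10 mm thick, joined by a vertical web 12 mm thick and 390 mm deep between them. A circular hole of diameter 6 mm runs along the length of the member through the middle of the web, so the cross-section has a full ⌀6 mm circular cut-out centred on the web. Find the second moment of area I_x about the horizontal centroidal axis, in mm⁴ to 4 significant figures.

Split into non-overlapping primitives; take the origin at the lower-left of the bounding box.
Bottom flange: 260 × 10, A = 2 600 mm², y = 5 mm, Ī = 21666.7 mm⁴.
Web: 12 × 390, A = 4 680 mm², y = 205 mm, Ī = 59 319 000 mm⁴.
Top flange: 260 × 10, A = 2 600 mm², y = 405 mm, Ī = 21666.7 mm⁴.
Hole (subtracted): ⌀6, A = 28.2743 mm², y = 205 mm, Ī = 63.6173 mm⁴.
By symmetry the centroid is at mid-height, ȳ = 205 mm.
Transfer each piece to the horizontal centroidal axis using Ī + A·d² with d = y − 205:
  bottom flange: d = -200 mm → contributes +104 021 667 mm⁴
  web: d = 0 mm → contributes +59 319 000 mm⁴
  top flange: d = 200 mm → contributes +104 021 667 mm⁴
  hole: d = 0 mm → contributes −63.6173 mm⁴
Total I = 267 362 270 mm⁴.

I_x ≈ 2.674 × 10⁸ mm⁴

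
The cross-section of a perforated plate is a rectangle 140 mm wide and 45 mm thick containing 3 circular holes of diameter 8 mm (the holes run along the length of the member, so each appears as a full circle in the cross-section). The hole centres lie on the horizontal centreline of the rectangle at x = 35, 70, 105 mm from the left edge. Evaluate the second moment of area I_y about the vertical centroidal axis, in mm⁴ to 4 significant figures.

I_y ≈ 1.017 × 10⁷ mm⁴

Split into non-overlapping primitives; take the origin at the lower-left of the bounding box.
Plate: 140 × 45, A = 6 300 mm², x = 70 mm, Ī = 10 290 000 mm⁴.
Hole 1 (subtracted): ⌀8, A = 50.2655 mm², x = 35 mm, Ī = 201.062 mm⁴.
Hole 2 (subtracted): ⌀8, A = 50.2655 mm², x = 70 mm, Ī = 201.062 mm⁴.
Hole 3 (subtracted): ⌀8, A = 50.2655 mm², x = 105 mm, Ī = 201.062 mm⁴.
By symmetry the centroid is at mid-width, x̄ = 70 mm.
Transfer each piece to the vertical centroidal axis using Ī + A·d² with d = x − 70:
  plate: d = 0 mm → contributes +10 290 000 mm⁴
  hole 1: d = -35 mm → contributes −61776.3 mm⁴
  hole 2: d = 0 mm → contributes −201.062 mm⁴
  hole 3: d = 35 mm → contributes −61776.3 mm⁴
Total I = 10 166 246 mm⁴.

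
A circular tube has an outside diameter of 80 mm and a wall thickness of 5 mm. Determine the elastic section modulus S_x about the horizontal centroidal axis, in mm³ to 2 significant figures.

S_x ≈ 2.1 × 10⁴ mm³

Treat the section as a set of non-overlapping primitives; coordinates are from the bounding-box lower-left.
Outer circle: ⌀80, A = 5 027 mm², y = 40 mm, Ī = 2 010 619 mm⁴.
Bore (subtracted): ⌀70, A = 3 848 mm², y = 40 mm, Ī = 1 178 588 mm⁴.
By symmetry the centroid is at mid-height, ȳ = 40 mm.
All pieces are centred on the horizontal centroidal axis, so I = ΣĪ (holes subtracted) = 832 031 mm⁴.
Extreme fibre distance c = 40 mm; S = I/c = 20 801 mm³.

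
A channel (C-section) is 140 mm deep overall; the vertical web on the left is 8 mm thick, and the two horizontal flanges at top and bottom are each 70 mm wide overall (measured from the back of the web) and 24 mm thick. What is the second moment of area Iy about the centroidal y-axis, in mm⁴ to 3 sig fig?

Iy ≈ 1.96 × 10⁶ mm⁴

Break the section into simple shapes (no overlaps), measuring from the bottom-left corner of the bounding box.
Web: 8 × 140, A = 1 120 mm², x = 4 mm, Ī = 5973.3 mm⁴.
Top flange (beyond web): 62 × 24, A = 1 488 mm², x = 39 mm, Ī = 476 656 mm⁴.
Bottom flange (beyond web): 62 × 24, A = 1 488 mm², x = 39 mm, Ī = 476 656 mm⁴.
Centroid: x̄ = ΣA·x / ΣA = 29.43 mm.
Transfer each piece to the centroidal y-axis using Ī + A·d² with d = x − 29.43:
  web: d = -25.43 mm → contributes +730 243 mm⁴
  top flange (beyond web): d = 9.5703 mm → contributes +612 943 mm⁴
  bottom flange (beyond web): d = 9.5703 mm → contributes +612 943 mm⁴
Total I = 1 956 129 mm⁴.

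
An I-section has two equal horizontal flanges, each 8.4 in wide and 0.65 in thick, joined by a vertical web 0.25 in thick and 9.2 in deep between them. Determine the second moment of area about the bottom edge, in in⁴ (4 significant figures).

Split into non-overlapping primitives; take the origin at the lower-left of the bounding box.
Bottom flange: 8.4 × 0.65, A = 5.46 in², y = 0.325 in, Ī = 0.192238 in⁴.
Web: 0.25 × 9.2, A = 2.3 in², y = 5.25 in, Ī = 16.2227 in⁴.
Top flange: 8.4 × 0.65, A = 5.46 in², y = 10.175 in, Ī = 0.192238 in⁴.
Transfer each piece to the bottom edge using Ī + A·d² with d = y − 0:
  bottom flange: d = 0.325 in → contributes +0.76895 in⁴
  web: d = 5.25 in → contributes +79.6164 in⁴
  top flange: d = 10.175 in → contributes +565.469 in⁴
Total I = 645.855 in⁴.

I_base ≈ 645.9 in⁴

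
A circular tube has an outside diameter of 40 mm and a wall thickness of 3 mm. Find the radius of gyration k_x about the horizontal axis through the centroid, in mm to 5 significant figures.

k_x ≈ 13.124 mm

Decompose the section into non-overlapping parts with the origin at the bottom-left of its bounding rectangle.
Outer circle: ⌀40, A = 1256.637 mm², y = 20 mm, Ī = 125663.7 mm⁴.
Bore (subtracted): ⌀34, A = 907.9203 mm², y = 20 mm, Ī = 65597.24 mm⁴.
By symmetry the centroid is at mid-height, ȳ = 20 mm.
All pieces are centred on the horizontal axis through the centroid, so I = ΣĪ (holes subtracted) = 60066.47 mm⁴.
Radius of gyration: k = √(I/A) = √(60066.47 / 348.7168) = 13.1244 mm.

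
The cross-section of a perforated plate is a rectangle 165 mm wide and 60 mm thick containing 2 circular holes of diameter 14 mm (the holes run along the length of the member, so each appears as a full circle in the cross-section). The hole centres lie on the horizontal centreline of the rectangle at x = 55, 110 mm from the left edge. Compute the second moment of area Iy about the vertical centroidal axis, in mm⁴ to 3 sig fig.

Break the section into simple shapes (no overlaps), measuring from the bottom-left corner of the bounding box.
Plate: 165 × 60, A = 9 900 mm², x = 82.5 mm, Ī = 22 460 625 mm⁴.
Hole 1 (subtracted): ⌀14, A = 153.94 mm², x = 55 mm, Ī = 1885.7 mm⁴.
Hole 2 (subtracted): ⌀14, A = 153.94 mm², x = 110 mm, Ī = 1885.7 mm⁴.
By symmetry the centroid is at mid-width, x̄ = 82.5 mm.
Transfer each piece to the vertical centroidal axis using Ī + A·d² with d = x − 82.5:
  plate: d = 0 mm → contributes +22 460 625 mm⁴
  hole 1: d = -27.5 mm → contributes −118 301 mm⁴
  hole 2: d = 27.5 mm → contributes −118 301 mm⁴
Total I = 22 224 022 mm⁴.

Iy ≈ 2.22 × 10⁷ mm⁴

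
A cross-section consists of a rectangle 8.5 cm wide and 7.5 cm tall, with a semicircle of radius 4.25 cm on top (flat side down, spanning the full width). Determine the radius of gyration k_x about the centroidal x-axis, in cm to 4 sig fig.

k_x ≈ 3.195 cm

Decompose the section into non-overlapping parts with the origin at the bottom-left of its bounding rectangle.
Rectangular body: 8.5 × 7.5, A = 63.75 cm², y = 3.75 cm, Ī = 298.828 cm⁴.
Semicircular cap: semicircle r = 4.25, A = 28.3725 cm², y = 9.30376 cm, Ī = 35.8086 cm⁴.
Centroid: ȳ = ΣA·y / ΣA = 5.46048 cm.
Transfer each piece to the centroidal x-axis using Ī + A·d² with d = y − 5.46048:
  rectangular body: d = -1.71048 cm → contributes +485.345 cm⁴
  semicircular cap: d = 3.84327 cm → contributes +454.892 cm⁴
Total I = 940.237 cm⁴.
Radius of gyration: k = √(I/A) = √(940.237 / 92.1225) = 3.19474 cm.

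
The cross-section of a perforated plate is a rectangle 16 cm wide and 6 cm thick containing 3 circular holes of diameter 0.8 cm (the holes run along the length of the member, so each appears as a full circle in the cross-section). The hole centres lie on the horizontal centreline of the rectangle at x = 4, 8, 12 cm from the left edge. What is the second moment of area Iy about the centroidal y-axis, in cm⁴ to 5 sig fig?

Break the section into simple shapes (no overlaps), measuring from the bottom-left corner of the bounding box.
Plate: 16 × 6, A = 96 cm², x = 8 cm, Ī = 2 048 cm⁴.
Hole 1 (subtracted): ⌀0.8, A = 0.5026548 cm², x = 4 cm, Ī = 0.02010619 cm⁴.
Hole 2 (subtracted): ⌀0.8, A = 0.5026548 cm², x = 8 cm, Ī = 0.02010619 cm⁴.
Hole 3 (subtracted): ⌀0.8, A = 0.5026548 cm², x = 12 cm, Ī = 0.02010619 cm⁴.
By symmetry the centroid is at mid-width, x̄ = 8 cm.
Transfer each piece to the centroidal y-axis using Ī + A·d² with d = x − 8:
  plate: d = 0 cm → contributes +2 048 cm⁴
  hole 1: d = -4 cm → contributes −8.062583 cm⁴
  hole 2: d = 0 cm → contributes −0.02010619 cm⁴
  hole 3: d = 4 cm → contributes −8.062583 cm⁴
Total I = 2031.855 cm⁴.

Iy ≈ 2031.9 cm⁴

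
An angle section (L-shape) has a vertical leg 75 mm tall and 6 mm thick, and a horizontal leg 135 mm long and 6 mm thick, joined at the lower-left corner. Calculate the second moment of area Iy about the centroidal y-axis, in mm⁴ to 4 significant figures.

Iy ≈ 2.371 × 10⁶ mm⁴

Split into non-overlapping primitives; take the origin at the lower-left of the bounding box.
Vertical leg: 6 × 75, A = 450 mm², x = 3 mm, Ī = 1 350 mm⁴.
Horizontal leg (remainder): 129 × 6, A = 774 mm², x = 70.5 mm, Ī = 1 073 345 mm⁴.
Centroid: x̄ = ΣA·x / ΣA = 45.6838 mm.
Transfer each piece to the centroidal y-axis using Ī + A·d² with d = x − 45.6838:
  vertical leg: d = -42.6838 mm → contributes +821 209 mm⁴
  horizontal leg (remainder): d = 24.8162 mm → contributes +1 550 007 mm⁴
Total I = 2 371 216 mm⁴.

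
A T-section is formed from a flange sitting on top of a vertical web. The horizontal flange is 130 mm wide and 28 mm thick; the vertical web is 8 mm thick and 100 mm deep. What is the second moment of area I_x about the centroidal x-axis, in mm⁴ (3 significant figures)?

I_x ≈ 3.59 × 10⁶ mm⁴

Break the section into simple shapes (no overlaps), measuring from the bottom-left corner of the bounding box.
Flange: 130 × 28, A = 3 640 mm², y = 114 mm, Ī = 237 813 mm⁴.
Web: 8 × 100, A = 800 mm², y = 50 mm, Ī = 666 667 mm⁴.
Centroid: ȳ = ΣA·y / ΣA = 102.47 mm.
Transfer each piece to the centroidal x-axis using Ī + A·d² with d = y − 102.47:
  flange: d = 11.532 mm → contributes +721 847 mm⁴
  web: d = -52.468 mm → contributes +2 869 019 mm⁴
Total I = 3 590 866 mm⁴.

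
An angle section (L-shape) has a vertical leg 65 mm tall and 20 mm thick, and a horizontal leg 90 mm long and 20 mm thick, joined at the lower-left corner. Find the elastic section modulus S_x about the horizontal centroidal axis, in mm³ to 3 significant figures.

S_x ≈ 1.91 × 10⁴ mm³

Treat the section as a set of non-overlapping primitives; coordinates are from the bounding-box lower-left.
Vertical leg: 20 × 65, A = 1 300 mm², y = 32.5 mm, Ī = 457 708 mm⁴.
Horizontal leg (remainder): 70 × 20, A = 1 400 mm², y = 10 mm, Ī = 46 667 mm⁴.
Centroid: ȳ = ΣA·y / ΣA = 20.833 mm.
Transfer each piece to the horizontal centroidal axis using Ī + A·d² with d = y − 20.833:
  vertical leg: d = 11.667 mm → contributes +634 653 mm⁴
  horizontal leg (remainder): d = -10.833 mm → contributes +210 972 mm⁴
Total I = 845 625 mm⁴.
Extreme fibre distance c = 44.167 mm; S = I/c = 19 146 mm³.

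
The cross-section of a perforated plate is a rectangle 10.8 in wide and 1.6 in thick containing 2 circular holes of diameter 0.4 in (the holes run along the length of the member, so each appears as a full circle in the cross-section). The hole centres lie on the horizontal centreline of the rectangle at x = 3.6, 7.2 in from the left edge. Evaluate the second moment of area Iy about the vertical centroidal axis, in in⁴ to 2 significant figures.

Iy ≈ 170 in⁴

Decompose the section into non-overlapping parts with the origin at the bottom-left of its bounding rectangle.
Plate: 10.8 × 1.6, A = 17.28 in², x = 5.4 in, Ī = 168 in⁴.
Hole 1 (subtracted): ⌀0.4, A = 0.1257 in², x = 3.6 in, Ī = 0.001257 in⁴.
Hole 2 (subtracted): ⌀0.4, A = 0.1257 in², x = 7.2 in, Ī = 0.001257 in⁴.
By symmetry the centroid is at mid-width, x̄ = 5.4 in.
Transfer each piece to the vertical centroidal axis using Ī + A·d² with d = x − 5.4:
  plate: d = 0 in → contributes +168 in⁴
  hole 1: d = -1.8 in → contributes −0.4084 in⁴
  hole 2: d = 1.8 in → contributes −0.4084 in⁴
Total I = 167.1 in⁴.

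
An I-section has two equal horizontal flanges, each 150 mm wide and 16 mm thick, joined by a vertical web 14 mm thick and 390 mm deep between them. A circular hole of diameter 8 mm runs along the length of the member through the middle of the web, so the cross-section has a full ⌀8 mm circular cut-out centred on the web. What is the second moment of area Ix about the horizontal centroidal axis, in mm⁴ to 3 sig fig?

Decompose the section into non-overlapping parts with the origin at the bottom-left of its bounding rectangle.
Bottom flange: 150 × 16, A = 2 400 mm², y = 8 mm, Ī = 51 200 mm⁴.
Web: 14 × 390, A = 5 460 mm², y = 211 mm, Ī = 69 205 500 mm⁴.
Top flange: 150 × 16, A = 2 400 mm², y = 414 mm, Ī = 51 200 mm⁴.
Hole (subtracted): ⌀8, A = 50.265 mm², y = 211 mm, Ī = 201.06 mm⁴.
By symmetry the centroid is at mid-height, ȳ = 211 mm.
Transfer each piece to the horizontal centroidal axis using Ī + A·d² with d = y − 211:
  bottom flange: d = -203 mm → contributes +98 952 800 mm⁴
  web: d = 0 mm → contributes +69 205 500 mm⁴
  top flange: d = 203 mm → contributes +98 952 800 mm⁴
  hole: d = 0 mm → contributes −201.06 mm⁴
Total I = 267 110 899 mm⁴.

Ix ≈ 2.67 × 10⁸ mm⁴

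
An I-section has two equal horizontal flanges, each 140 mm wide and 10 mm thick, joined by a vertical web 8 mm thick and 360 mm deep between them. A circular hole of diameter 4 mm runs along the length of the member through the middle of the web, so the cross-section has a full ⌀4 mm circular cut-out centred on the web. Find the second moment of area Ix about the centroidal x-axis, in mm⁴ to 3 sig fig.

Decompose the section into non-overlapping parts with the origin at the bottom-left of its bounding rectangle.
Bottom flange: 140 × 10, A = 1 400 mm², y = 5 mm, Ī = 11 667 mm⁴.
Web: 8 × 360, A = 2 880 mm², y = 190 mm, Ī = 31 104 000 mm⁴.
Top flange: 140 × 10, A = 1 400 mm², y = 375 mm, Ī = 11 667 mm⁴.
Hole (subtracted): ⌀4, A = 12.566 mm², y = 190 mm, Ī = 12.566 mm⁴.
By symmetry the centroid is at mid-height, ȳ = 190 mm.
Transfer each piece to the centroidal x-axis using Ī + A·d² with d = y − 190:
  bottom flange: d = -185 mm → contributes +47 926 667 mm⁴
  web: d = 0 mm → contributes +31 104 000 mm⁴
  top flange: d = 185 mm → contributes +47 926 667 mm⁴
  hole: d = 0 mm → contributes −12.566 mm⁴
Total I = 126 957 321 mm⁴.

Ix ≈ 1.27 × 10⁸ mm⁴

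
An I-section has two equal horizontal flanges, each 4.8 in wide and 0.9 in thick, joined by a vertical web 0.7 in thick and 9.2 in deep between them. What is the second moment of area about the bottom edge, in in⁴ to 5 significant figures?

I_base ≈ 722.52 in⁴

Split into non-overlapping primitives; take the origin at the lower-left of the bounding box.
Bottom flange: 4.8 × 0.9, A = 4.32 in², y = 0.45 in, Ī = 0.2916 in⁴.
Web: 0.7 × 9.2, A = 6.44 in², y = 5.5 in, Ī = 45.42347 in⁴.
Top flange: 4.8 × 0.9, A = 4.32 in², y = 10.55 in, Ī = 0.2916 in⁴.
Transfer each piece to the base of the section using Ī + A·d² with d = y − 0:
  bottom flange: d = 0.45 in → contributes +1.1664 in⁴
  web: d = 5.5 in → contributes +240.2335 in⁴
  top flange: d = 10.55 in → contributes +481.1184 in⁴
Total I = 722.5183 in⁴.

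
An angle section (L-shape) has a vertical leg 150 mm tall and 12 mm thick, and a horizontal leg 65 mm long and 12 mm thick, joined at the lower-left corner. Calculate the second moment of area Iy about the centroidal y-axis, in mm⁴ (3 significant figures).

Iy ≈ 6.67 × 10⁵ mm⁴

Treat the section as a set of non-overlapping primitives; coordinates are from the bounding-box lower-left.
Vertical leg: 12 × 150, A = 1 800 mm², x = 6 mm, Ī = 21 600 mm⁴.
Horizontal leg (remainder): 53 × 12, A = 636 mm², x = 38.5 mm, Ī = 148 877 mm⁴.
Centroid: x̄ = ΣA·x / ΣA = 14.485 mm.
Transfer each piece to the centroidal y-axis using Ī + A·d² with d = x − 14.485:
  vertical leg: d = -8.4852 mm → contributes +151 198 mm⁴
  horizontal leg (remainder): d = 24.015 mm → contributes +515 664 mm⁴
Total I = 666 862 mm⁴.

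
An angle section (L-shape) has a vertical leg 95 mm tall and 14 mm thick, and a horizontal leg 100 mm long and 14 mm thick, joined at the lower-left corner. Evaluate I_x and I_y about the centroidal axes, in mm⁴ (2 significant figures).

I_x ≈ 2.1 × 10⁶ mm⁴, I_y ≈ 2.3 × 10⁶ mm⁴

Treat the section as a set of non-overlapping primitives; coordinates are from the bounding-box lower-left.
Vertical leg: 14 × 95, A = 1 330 mm², y = 47.5 mm, Ī = 1 000 271 mm⁴.
Horizontal leg (remainder): 86 × 14, A = 1 204 mm², y = 7 mm, Ī = 19 665 mm⁴.
Centroid: ȳ = ΣA·y / ΣA = 28.26 mm.
Transfer each piece to the centroidal x-axis using Ī + A·d² with d = y − 28.26:
  vertical leg: d = 19.24 mm → contributes +1 492 765 mm⁴
  horizontal leg (remainder): d = -21.26 mm → contributes +563 700 mm⁴
Total I = 2 056 465 mm⁴.
For the y-axis: x̄ = 30.76 mm.
Repeating about the centroidal y-axis gives I_y = 2 343 623 mm⁴.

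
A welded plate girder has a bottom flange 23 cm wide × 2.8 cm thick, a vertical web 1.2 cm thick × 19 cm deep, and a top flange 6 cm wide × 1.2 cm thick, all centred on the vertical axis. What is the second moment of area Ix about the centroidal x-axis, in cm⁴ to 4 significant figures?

Treat the section as a set of non-overlapping primitives; coordinates are from the bounding-box lower-left.
Bottom plate: 23 × 2.8, A = 64.4 cm², y = 1.4 cm, Ī = 42.0747 cm⁴.
Web plate: 1.2 × 19, A = 22.8 cm², y = 12.3 cm, Ī = 685.9 cm⁴.
Top plate: 6 × 1.2, A = 7.2 cm², y = 22.4 cm, Ī = 0.864 cm⁴.
Centroid: ȳ = ΣA·y / ΣA = 5.63432 cm.
Transfer each piece to the centroidal x-axis using Ī + A·d² with d = y − 5.63432:
  bottom plate: d = -4.23432 cm → contributes +1196.73 cm⁴
  web plate: d = 6.66568 cm → contributes +1698.93 cm⁴
  top plate: d = 16.7657 cm → contributes +2024.7 cm⁴
Total I = 4920.36 cm⁴.

Ix ≈ 4920 cm⁴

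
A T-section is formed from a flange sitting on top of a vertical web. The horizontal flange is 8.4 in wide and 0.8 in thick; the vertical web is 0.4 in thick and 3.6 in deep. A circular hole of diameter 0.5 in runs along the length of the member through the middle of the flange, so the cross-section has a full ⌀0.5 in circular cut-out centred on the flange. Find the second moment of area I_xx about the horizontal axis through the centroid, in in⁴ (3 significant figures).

Break the section into simple shapes (no overlaps), measuring from the bottom-left corner of the bounding box.
Flange: 8.4 × 0.8, A = 6.72 in², y = 4 in, Ī = 0.3584 in⁴.
Web: 0.4 × 3.6, A = 1.44 in², y = 1.8 in, Ī = 1.5552 in⁴.
Hole (subtracted): ⌀0.5, A = 0.19635 in², y = 4 in, Ī = 0.003068 in⁴.
Centroid: ȳ = ΣA·y / ΣA = 3.6022 in.
Transfer each piece to the horizontal axis through the centroid using Ī + A·d² with d = y − 3.6022:
  flange: d = 0.39781 in → contributes +1.4218 in⁴
  web: d = -1.8022 in → contributes +6.2322 in⁴
  hole: d = 0.39781 in → contributes −0.03414 in⁴
Total I = 7.6199 in⁴.

I_xx ≈ 7.62 in⁴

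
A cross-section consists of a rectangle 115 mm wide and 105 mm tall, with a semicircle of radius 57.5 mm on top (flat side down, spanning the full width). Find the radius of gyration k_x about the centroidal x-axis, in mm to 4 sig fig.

k_x ≈ 44.22 mm

Treat the section as a set of non-overlapping primitives; coordinates are from the bounding-box lower-left.
Rectangular body: 115 × 105, A = 12 075 mm², y = 52.5 mm, Ī = 11 093 906 mm⁴.
Semicircular cap: semicircle r = 57.5, A = 5193.45 mm², y = 129.404 mm, Ī = 1 199 785 mm⁴.
Centroid: ȳ = ΣA·y / ΣA = 75.6286 mm.
Transfer each piece to the centroidal x-axis using Ī + A·d² with d = y − 75.6286:
  rectangular body: d = -23.1286 mm → contributes +17 553 228 mm⁴
  semicircular cap: d = 53.7751 mm → contributes +16 218 006 mm⁴
Total I = 33 771 234 mm⁴.
Radius of gyration: k = √(I/A) = √(33 771 234 / 17268.4) = 44.2229 mm.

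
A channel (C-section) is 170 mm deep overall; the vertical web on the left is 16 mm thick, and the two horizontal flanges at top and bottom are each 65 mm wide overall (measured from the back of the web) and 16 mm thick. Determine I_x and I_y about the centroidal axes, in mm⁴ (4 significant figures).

Treat the section as a set of non-overlapping primitives; coordinates are from the bounding-box lower-left.
Web: 16 × 170, A = 2 720 mm², y = 85 mm, Ī = 6 550 667 mm⁴.
Top flange (beyond web): 49 × 16, A = 784 mm², y = 162 mm, Ī = 16725.3 mm⁴.
Bottom flange (beyond web): 49 × 16, A = 784 mm², y = 8 mm, Ī = 16725.3 mm⁴.
By symmetry the centroid is at mid-height, ȳ = 85 mm.
Transfer each piece to the centroidal x-axis using Ī + A·d² with d = y − 85:
  web: d = 0 mm → contributes +6 550 667 mm⁴
  top flange (beyond web): d = 77 mm → contributes +4 665 061 mm⁴
  bottom flange (beyond web): d = -77 mm → contributes +4 665 061 mm⁴
Total I = 15 880 789 mm⁴.
For the y-axis: x̄ = 19.8843 mm.
Repeating about the centroidal y-axis gives I_y = 1 422 332 mm⁴.

I_x ≈ 1.588 × 10⁷ mm⁴, I_y ≈ 1.422 × 10⁶ mm⁴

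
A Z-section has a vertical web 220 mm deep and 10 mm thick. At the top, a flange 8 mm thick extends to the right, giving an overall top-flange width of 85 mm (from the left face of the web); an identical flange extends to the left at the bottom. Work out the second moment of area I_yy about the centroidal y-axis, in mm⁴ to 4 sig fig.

I_yy ≈ 2.748 × 10⁶ mm⁴

Split into non-overlapping primitives; take the origin at the lower-left of the bounding box.
Web: 10 × 220, A = 2 200 mm², x = 80 mm, Ī = 18333.3 mm⁴.
Top flange (beyond web): 75 × 8, A = 600 mm², x = 122.5 mm, Ī = 281 250 mm⁴.
Bottom flange (beyond web): 75 × 8, A = 600 mm², x = 37.5 mm, Ī = 281 250 mm⁴.
Centroid: x̄ = ΣA·x / ΣA = 80 mm.
Transfer each piece to the centroidal y-axis using Ī + A·d² with d = x − 80:
  web: d = 0 mm → contributes +18333.3 mm⁴
  top flange (beyond web): d = 42.5 mm → contributes +1 365 000 mm⁴
  bottom flange (beyond web): d = -42.5 mm → contributes +1 365 000 mm⁴
Total I = 2 748 333 mm⁴.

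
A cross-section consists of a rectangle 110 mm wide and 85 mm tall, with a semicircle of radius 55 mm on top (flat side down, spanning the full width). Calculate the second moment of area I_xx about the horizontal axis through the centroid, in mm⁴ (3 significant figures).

Break the section into simple shapes (no overlaps), measuring from the bottom-left corner of the bounding box.
Rectangular body: 110 × 85, A = 9 350 mm², y = 42.5 mm, Ī = 5 629 479 mm⁴.
Semicircular cap: semicircle r = 55, A = 4751.7 mm², y = 108.34 mm, Ī = 1 004 345 mm⁴.
Centroid: ȳ = ΣA·y / ΣA = 64.686 mm.
Transfer each piece to the horizontal axis through the centroid using Ī + A·d² with d = y − 64.686:
  rectangular body: d = -22.186 mm → contributes +10 231 804 mm⁴
  semicircular cap: d = 43.657 mm → contributes +10 060 496 mm⁴
Total I = 20 292 300 mm⁴.

I_xx ≈ 2.03 × 10⁷ mm⁴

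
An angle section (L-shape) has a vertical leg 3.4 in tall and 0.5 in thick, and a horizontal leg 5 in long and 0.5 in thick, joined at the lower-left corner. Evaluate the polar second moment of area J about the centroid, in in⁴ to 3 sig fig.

Break the section into simple shapes (no overlaps), measuring from the bottom-left corner of the bounding box.
Vertical leg: 0.5 × 3.4, A = 1.7 in², y = 1.7 in, Ī = 1.6377 in⁴.
Horizontal leg (remainder): 4.5 × 0.5, A = 2.25 in², y = 0.25 in, Ī = 0.046875 in⁴.
Centroid: ȳ = ΣA·y / ΣA = 0.87405 in.
Transfer each piece to the centroidal x-axis using Ī + A·d² with d = y − 0.87405:
  vertical leg: d = 0.82595 in → contributes +2.7974 in⁴
  horizontal leg (remainder): d = -0.62405 in → contributes +0.92311 in⁴
Total I = 3.7205 in⁴.
For the y-axis: x̄ = 1.6741 in.
Repeating about the centroidal y-axis gives I_y = 9.8845 in⁴.
Polar second moment: J = I_x + I_y = 13.605 in⁴.

J ≈ 13.6 in⁴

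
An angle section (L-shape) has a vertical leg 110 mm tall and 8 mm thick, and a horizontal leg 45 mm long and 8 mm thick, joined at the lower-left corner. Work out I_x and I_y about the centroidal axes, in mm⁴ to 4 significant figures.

I_x ≈ 1.465 × 10⁶ mm⁴, I_y ≈ 1.506 × 10⁵ mm⁴

Break the section into simple shapes (no overlaps), measuring from the bottom-left corner of the bounding box.
Vertical leg: 8 × 110, A = 880 mm², y = 55 mm, Ī = 887 333 mm⁴.
Horizontal leg (remainder): 37 × 8, A = 296 mm², y = 4 mm, Ī = 1578.67 mm⁴.
Centroid: ȳ = ΣA·y / ΣA = 42.1633 mm.
Transfer each piece to the centroidal x-axis using Ī + A·d² with d = y − 42.1633:
  vertical leg: d = 12.8367 mm → contributes +1 032 341 mm⁴
  horizontal leg (remainder): d = -38.1633 mm → contributes +432 683 mm⁴
Total I = 1 465 025 mm⁴.
For the y-axis: x̄ = 9.66327 mm.
Repeating about the centroidal y-axis gives I_y = 150 595 mm⁴.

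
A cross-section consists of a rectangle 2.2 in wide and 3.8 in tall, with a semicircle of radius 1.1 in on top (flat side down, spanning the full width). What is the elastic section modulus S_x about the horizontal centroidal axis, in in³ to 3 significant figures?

S_x ≈ 7.38 in³

Break the section into simple shapes (no overlaps), measuring from the bottom-left corner of the bounding box.
Rectangular body: 2.2 × 3.8, A = 8.36 in², y = 1.9 in, Ī = 10.06 in⁴.
Semicircular cap: semicircle r = 1.1, A = 1.9007 in², y = 4.2669 in, Ī = 0.1607 in⁴.
Centroid: ȳ = ΣA·y / ΣA = 2.3384 in.
Transfer each piece to the horizontal centroidal axis using Ī + A·d² with d = y − 2.3384:
  rectangular body: d = -0.43843 in → contributes +11.667 in⁴
  semicircular cap: d = 1.9284 in → contributes +7.2289 in⁴
Total I = 18.896 in⁴.
Extreme fibre distance c = 2.5616 in; S = I/c = 7.3766 in³.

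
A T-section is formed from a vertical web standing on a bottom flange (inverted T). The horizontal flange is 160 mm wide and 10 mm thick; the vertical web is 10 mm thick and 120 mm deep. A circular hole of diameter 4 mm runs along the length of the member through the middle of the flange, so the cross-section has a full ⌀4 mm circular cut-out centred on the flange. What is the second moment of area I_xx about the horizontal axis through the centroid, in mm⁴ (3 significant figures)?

Split into non-overlapping primitives; take the origin at the lower-left of the bounding box.
Flange: 160 × 10, A = 1 600 mm², y = 5 mm, Ī = 13 333 mm⁴.
Web: 10 × 120, A = 1 200 mm², y = 70 mm, Ī = 1 440 000 mm⁴.
Hole (subtracted): ⌀4, A = 12.566 mm², y = 5 mm, Ī = 12.566 mm⁴.
Centroid: ȳ = ΣA·y / ΣA = 32.983 mm.
Transfer each piece to the horizontal axis through the centroid using Ī + A·d² with d = y − 32.983:
  flange: d = -27.983 mm → contributes +1 266 186 mm⁴
  web: d = 37.017 mm → contributes +3 084 334 mm⁴
  hole: d = -27.983 mm → contributes −9852.5 mm⁴
Total I = 4 340 668 mm⁴.

I_xx ≈ 4.34 × 10⁶ mm⁴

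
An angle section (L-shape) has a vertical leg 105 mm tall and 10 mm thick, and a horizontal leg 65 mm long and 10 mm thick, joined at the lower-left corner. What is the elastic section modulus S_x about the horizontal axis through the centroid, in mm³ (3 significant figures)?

S_x ≈ 2.59 × 10⁴ mm³

Treat the section as a set of non-overlapping primitives; coordinates are from the bounding-box lower-left.
Vertical leg: 10 × 105, A = 1 050 mm², y = 52.5 mm, Ī = 964 688 mm⁴.
Horizontal leg (remainder): 55 × 10, A = 550 mm², y = 5 mm, Ī = 4583.3 mm⁴.
Centroid: ȳ = ΣA·y / ΣA = 36.172 mm.
Transfer each piece to the horizontal axis through the centroid using Ī + A·d² with d = y − 36.172:
  vertical leg: d = 16.328 mm → contributes +1 244 626 mm⁴
  horizontal leg (remainder): d = -31.172 mm → contributes +539 011 mm⁴
Total I = 1 783 636 mm⁴.
Extreme fibre distance c = 68.828 mm; S = I/c = 25 914 mm³.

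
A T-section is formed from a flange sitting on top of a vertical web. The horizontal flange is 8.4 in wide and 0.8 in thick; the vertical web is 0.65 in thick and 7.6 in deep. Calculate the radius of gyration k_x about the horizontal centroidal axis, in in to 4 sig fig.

k_x ≈ 2.525 in

Break the section into simple shapes (no overlaps), measuring from the bottom-left corner of the bounding box.
Flange: 8.4 × 0.8, A = 6.72 in², y = 8 in, Ī = 0.3584 in⁴.
Web: 0.65 × 7.6, A = 4.94 in², y = 3.8 in, Ī = 23.7779 in⁴.
Centroid: ȳ = ΣA·y / ΣA = 6.22058 in.
Transfer each piece to the horizontal centroidal axis using Ī + A·d² with d = y − 6.22058:
  flange: d = 1.77942 in → contributes +21.6361 in⁴
  web: d = -2.42058 in → contributes +52.7224 in⁴
Total I = 74.3585 in⁴.
Radius of gyration: k = √(I/A) = √(74.3585 / 11.66) = 2.52532 in.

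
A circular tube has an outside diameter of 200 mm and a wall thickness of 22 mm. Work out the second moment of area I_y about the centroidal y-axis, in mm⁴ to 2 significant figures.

I_y ≈ 4.9 × 10⁷ mm⁴

Break the section into simple shapes (no overlaps), measuring from the bottom-left corner of the bounding box.
Outer circle: ⌀200, A = 31 416 mm², x = 100 mm, Ī = 78 539 816 mm⁴.
Bore (subtracted): ⌀156, A = 19 113 mm², x = 100 mm, Ī = 29 071 557 mm⁴.
By symmetry the centroid is at mid-width, x̄ = 100 mm.
All pieces are centred on the centroidal y-axis, so I = ΣĪ (holes subtracted) = 49 468 259 mm⁴.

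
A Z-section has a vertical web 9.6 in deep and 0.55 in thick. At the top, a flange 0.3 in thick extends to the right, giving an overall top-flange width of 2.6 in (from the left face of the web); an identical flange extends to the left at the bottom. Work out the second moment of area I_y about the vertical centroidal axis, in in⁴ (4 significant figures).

Split into non-overlapping primitives; take the origin at the lower-left of the bounding box.
Web: 0.55 × 9.6, A = 5.28 in², x = 2.325 in, Ī = 0.1331 in⁴.
Top flange (beyond web): 2.05 × 0.3, A = 0.615 in², x = 3.625 in, Ī = 0.215378 in⁴.
Bottom flange (beyond web): 2.05 × 0.3, A = 0.615 in², x = 1.025 in, Ī = 0.215378 in⁴.
Centroid: x̄ = ΣA·x / ΣA = 2.325 in.
Transfer each piece to the vertical centroidal axis using Ī + A·d² with d = x − 2.325:
  web: d = 0 in → contributes +0.1331 in⁴
  top flange (beyond web): d = 1.3 in → contributes +1.25473 in⁴
  bottom flange (beyond web): d = -1.3 in → contributes +1.25473 in⁴
Total I = 2.64256 in⁴.

I_y ≈ 2.643 in⁴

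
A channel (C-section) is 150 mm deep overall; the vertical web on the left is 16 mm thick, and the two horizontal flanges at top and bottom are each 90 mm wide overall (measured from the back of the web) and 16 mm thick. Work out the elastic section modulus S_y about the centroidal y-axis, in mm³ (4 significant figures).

Break the section into simple shapes (no overlaps), measuring from the bottom-left corner of the bounding box.
Web: 16 × 150, A = 2 400 mm², x = 8 mm, Ī = 51 200 mm⁴.
Top flange (beyond web): 74 × 16, A = 1 184 mm², x = 53 mm, Ī = 540 299 mm⁴.
Bottom flange (beyond web): 74 × 16, A = 1 184 mm², x = 53 mm, Ī = 540 299 mm⁴.
Centroid: x̄ = ΣA·x / ΣA = 30.349 mm.
Transfer each piece to the centroidal y-axis using Ī + A·d² with d = x − 30.349:
  web: d = -22.349 mm → contributes +1 249 946 mm⁴
  top flange (beyond web): d = 22.651 mm → contributes +1 147 771 mm⁴
  bottom flange (beyond web): d = 22.651 mm → contributes +1 147 771 mm⁴
Total I = 3 545 489 mm⁴.
Extreme fibre distance c = 59.651 mm; S = I/c = 59437.2 mm³.

S_y ≈ 5.944 × 10⁴ mm³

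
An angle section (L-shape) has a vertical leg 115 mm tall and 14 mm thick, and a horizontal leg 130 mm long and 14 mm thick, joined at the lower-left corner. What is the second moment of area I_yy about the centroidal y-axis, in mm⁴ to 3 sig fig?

Break the section into simple shapes (no overlaps), measuring from the bottom-left corner of the bounding box.
Vertical leg: 14 × 115, A = 1 610 mm², x = 7 mm, Ī = 26 297 mm⁴.
Horizontal leg (remainder): 116 × 14, A = 1 624 mm², x = 72 mm, Ī = 1 821 045 mm⁴.
Centroid: x̄ = ΣA·x / ΣA = 39.641 mm.
Transfer each piece to the centroidal y-axis using Ī + A·d² with d = x − 39.641:
  vertical leg: d = -32.641 mm → contributes +1 741 615 mm⁴
  horizontal leg (remainder): d = 32.359 mm → contributes +3 521 576 mm⁴
Total I = 5 263 190 mm⁴.

I_yy ≈ 5.26 × 10⁶ mm⁴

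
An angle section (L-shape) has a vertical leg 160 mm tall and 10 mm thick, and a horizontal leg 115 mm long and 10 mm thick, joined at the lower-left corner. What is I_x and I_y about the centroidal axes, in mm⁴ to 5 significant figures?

Treat the section as a set of non-overlapping primitives; coordinates are from the bounding-box lower-left.
Vertical leg: 10 × 160, A = 1 600 mm², y = 80 mm, Ī = 3 413 333 mm⁴.
Horizontal leg (remainder): 105 × 10, A = 1 050 mm², y = 5 mm, Ī = 8 750 mm⁴.
Centroid: ȳ = ΣA·y / ΣA = 50.28302 mm.
Transfer each piece to the centroidal x-axis using Ī + A·d² with d = y − 50.28302:
  vertical leg: d = 29.71698 mm → contributes +4 826 292 mm⁴
  horizontal leg (remainder): d = -45.28302 mm → contributes +2 161 829 mm⁴
Total I = 6 988 121 mm⁴.
For the y-axis: x̄ = 27.78302 mm.
Repeating about the centroidal y-axis gives I_y = 3 074 059 mm⁴.

I_x ≈ 6.9881 × 10⁶ mm⁴, I_y ≈ 3.0741 × 10⁶ mm⁴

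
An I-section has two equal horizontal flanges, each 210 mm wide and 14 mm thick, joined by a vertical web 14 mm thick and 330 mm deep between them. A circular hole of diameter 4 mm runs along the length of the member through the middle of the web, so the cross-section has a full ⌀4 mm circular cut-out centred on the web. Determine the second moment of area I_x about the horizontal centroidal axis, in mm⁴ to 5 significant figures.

I_x ≈ 2.1598 × 10⁸ mm⁴

Split into non-overlapping primitives; take the origin at the lower-left of the bounding box.
Bottom flange: 210 × 14, A = 2 940 mm², y = 7 mm, Ī = 48 020 mm⁴.
Web: 14 × 330, A = 4 620 mm², y = 179 mm, Ī = 41 926 500 mm⁴.
Top flange: 210 × 14, A = 2 940 mm², y = 351 mm, Ī = 48 020 mm⁴.
Hole (subtracted): ⌀4, A = 12.56637 mm², y = 179 mm, Ī = 12.56637 mm⁴.
By symmetry the centroid is at mid-height, ȳ = 179 mm.
Transfer each piece to the horizontal centroidal axis using Ī + A·d² with d = y − 179:
  bottom flange: d = -172 mm → contributes +87 024 980 mm⁴
  web: d = 0 mm → contributes +41 926 500 mm⁴
  top flange: d = 172 mm → contributes +87 024 980 mm⁴
  hole: d = 0 mm → contributes −12.56637 mm⁴
Total I = 215 976 447 mm⁴.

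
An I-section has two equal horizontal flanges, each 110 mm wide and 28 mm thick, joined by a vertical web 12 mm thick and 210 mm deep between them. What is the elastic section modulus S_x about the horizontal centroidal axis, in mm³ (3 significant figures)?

S_x ≈ 7.29 × 10⁵ mm³

Split into non-overlapping primitives; take the origin at the lower-left of the bounding box.
Bottom flange: 110 × 28, A = 3 080 mm², y = 14 mm, Ī = 201 227 mm⁴.
Web: 12 × 210, A = 2 520 mm², y = 133 mm, Ī = 9 261 000 mm⁴.
Top flange: 110 × 28, A = 3 080 mm², y = 252 mm, Ī = 201 227 mm⁴.
By symmetry the centroid is at mid-height, ȳ = 133 mm.
Transfer each piece to the horizontal centroidal axis using Ī + A·d² with d = y − 133:
  bottom flange: d = -119 mm → contributes +43 817 107 mm⁴
  web: d = 0 mm → contributes +9 261 000 mm⁴
  top flange: d = 119 mm → contributes +43 817 107 mm⁴
Total I = 96 895 213 mm⁴.
Extreme fibre distance c = 133 mm; S = I/c = 728 535 mm³.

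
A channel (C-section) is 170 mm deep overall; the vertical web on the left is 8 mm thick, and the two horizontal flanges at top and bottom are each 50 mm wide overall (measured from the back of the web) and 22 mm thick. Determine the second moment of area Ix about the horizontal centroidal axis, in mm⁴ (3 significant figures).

Treat the section as a set of non-overlapping primitives; coordinates are from the bounding-box lower-left.
Web: 8 × 170, A = 1 360 mm², y = 85 mm, Ī = 3 275 333 mm⁴.
Top flange (beyond web): 42 × 22, A = 924 mm², y = 159 mm, Ī = 37 268 mm⁴.
Bottom flange (beyond web): 42 × 22, A = 924 mm², y = 11 mm, Ī = 37 268 mm⁴.
By symmetry the centroid is at mid-height, ȳ = 85 mm.
Transfer each piece to the horizontal centroidal axis using Ī + A·d² with d = y − 85:
  web: d = 0 mm → contributes +3 275 333 mm⁴
  top flange (beyond web): d = 74 mm → contributes +5 097 092 mm⁴
  bottom flange (beyond web): d = -74 mm → contributes +5 097 092 mm⁴
Total I = 13 469 517 mm⁴.

Ix ≈ 1.35 × 10⁷ mm⁴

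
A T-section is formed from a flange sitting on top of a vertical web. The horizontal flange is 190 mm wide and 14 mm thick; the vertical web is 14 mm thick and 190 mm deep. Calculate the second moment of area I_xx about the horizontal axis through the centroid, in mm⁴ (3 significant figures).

Decompose the section into non-overlapping parts with the origin at the bottom-left of its bounding rectangle.
Flange: 190 × 14, A = 2 660 mm², y = 197 mm, Ī = 43 447 mm⁴.
Web: 14 × 190, A = 2 660 mm², y = 95 mm, Ī = 8 002 167 mm⁴.
Centroid: ȳ = ΣA·y / ΣA = 146 mm.
Transfer each piece to the horizontal axis through the centroid using Ī + A·d² with d = y − 146:
  flange: d = 51 mm → contributes +6 962 107 mm⁴
  web: d = -51 mm → contributes +14 920 827 mm⁴
Total I = 21 882 933 mm⁴.

I_xx ≈ 2.19 × 10⁷ mm⁴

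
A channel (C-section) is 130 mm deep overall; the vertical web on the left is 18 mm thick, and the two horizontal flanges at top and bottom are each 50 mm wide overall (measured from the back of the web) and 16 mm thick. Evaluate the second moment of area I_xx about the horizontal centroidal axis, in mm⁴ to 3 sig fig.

I_xx ≈ 6.64 × 10⁶ mm⁴

Break the section into simple shapes (no overlaps), measuring from the bottom-left corner of the bounding box.
Web: 18 × 130, A = 2 340 mm², y = 65 mm, Ī = 3 295 500 mm⁴.
Top flange (beyond web): 32 × 16, A = 512 mm², y = 122 mm, Ī = 10 923 mm⁴.
Bottom flange (beyond web): 32 × 16, A = 512 mm², y = 8 mm, Ī = 10 923 mm⁴.
By symmetry the centroid is at mid-height, ȳ = 65 mm.
Transfer each piece to the horizontal centroidal axis using Ī + A·d² with d = y − 65:
  web: d = 0 mm → contributes +3 295 500 mm⁴
  top flange (beyond web): d = 57 mm → contributes +1 674 411 mm⁴
  bottom flange (beyond web): d = -57 mm → contributes +1 674 411 mm⁴
Total I = 6 644 321 mm⁴.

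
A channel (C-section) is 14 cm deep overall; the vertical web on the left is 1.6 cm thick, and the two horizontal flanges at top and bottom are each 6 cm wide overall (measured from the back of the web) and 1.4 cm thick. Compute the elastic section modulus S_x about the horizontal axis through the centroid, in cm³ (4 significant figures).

Break the section into simple shapes (no overlaps), measuring from the bottom-left corner of the bounding box.
Web: 1.6 × 14, A = 22.4 cm², y = 7 cm, Ī = 365.867 cm⁴.
Top flange (beyond web): 4.4 × 1.4, A = 6.16 cm², y = 13.3 cm, Ī = 1.00613 cm⁴.
Bottom flange (beyond web): 4.4 × 1.4, A = 6.16 cm², y = 0.7 cm, Ī = 1.00613 cm⁴.
By symmetry the centroid is at mid-height, ȳ = 7 cm.
Transfer each piece to the horizontal axis through the centroid using Ī + A·d² with d = y − 7:
  web: d = 0 cm → contributes +365.867 cm⁴
  top flange (beyond web): d = 6.3 cm → contributes +245.497 cm⁴
  bottom flange (beyond web): d = -6.3 cm → contributes +245.497 cm⁴
Total I = 856.86 cm⁴.
Extreme fibre distance c = 7 cm; S = I/c = 122.409 cm³.

S_x ≈ 122.4 cm³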